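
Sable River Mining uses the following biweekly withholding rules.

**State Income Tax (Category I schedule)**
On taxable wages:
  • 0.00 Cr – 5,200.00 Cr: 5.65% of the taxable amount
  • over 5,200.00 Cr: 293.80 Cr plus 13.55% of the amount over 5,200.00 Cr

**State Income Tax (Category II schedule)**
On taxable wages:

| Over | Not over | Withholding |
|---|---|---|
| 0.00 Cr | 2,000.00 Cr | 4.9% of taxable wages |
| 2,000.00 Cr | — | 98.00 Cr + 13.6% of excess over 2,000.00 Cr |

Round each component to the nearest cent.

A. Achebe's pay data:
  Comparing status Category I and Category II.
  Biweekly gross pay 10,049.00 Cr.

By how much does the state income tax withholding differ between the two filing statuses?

241.82 Cr

State Income Tax (Category I): taxable = 10,049.00 Cr
  293.80 Cr + 13.55% × (10,049.00 Cr − 5,200.00 Cr) = 293.80 Cr + 13.55% × 4,849.00 Cr = 950.84 Cr
State Income Tax (Category II): taxable = 10,049.00 Cr
  98.00 Cr + 13.6% × (10,049.00 Cr − 2,000.00 Cr) = 98.00 Cr + 13.6% × 8,049.00 Cr = 1,192.66 Cr
Difference: |950.84 Cr − 1,192.66 Cr| = 241.82 Cr (higher under Category II)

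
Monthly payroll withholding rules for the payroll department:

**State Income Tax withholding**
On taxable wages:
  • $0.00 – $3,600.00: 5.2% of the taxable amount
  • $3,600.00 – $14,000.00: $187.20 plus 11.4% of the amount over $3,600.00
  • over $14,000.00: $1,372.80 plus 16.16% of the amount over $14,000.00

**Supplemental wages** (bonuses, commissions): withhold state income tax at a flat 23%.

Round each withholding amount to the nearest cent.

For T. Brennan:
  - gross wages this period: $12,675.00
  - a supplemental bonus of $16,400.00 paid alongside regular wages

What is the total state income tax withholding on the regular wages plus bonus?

State Income Tax: taxable = $12,675.00
  $187.20 + 11.4% × ($12,675.00 − $3,600.00) = $187.20 + 11.4% × $9,075.00 = $1,221.75
Supplemental (23% flat on bonus): 23% × $16,400.00 = $3,772.00
Total state income tax: $1,221.75 + $3,772.00 = $4,993.75

$4,993.75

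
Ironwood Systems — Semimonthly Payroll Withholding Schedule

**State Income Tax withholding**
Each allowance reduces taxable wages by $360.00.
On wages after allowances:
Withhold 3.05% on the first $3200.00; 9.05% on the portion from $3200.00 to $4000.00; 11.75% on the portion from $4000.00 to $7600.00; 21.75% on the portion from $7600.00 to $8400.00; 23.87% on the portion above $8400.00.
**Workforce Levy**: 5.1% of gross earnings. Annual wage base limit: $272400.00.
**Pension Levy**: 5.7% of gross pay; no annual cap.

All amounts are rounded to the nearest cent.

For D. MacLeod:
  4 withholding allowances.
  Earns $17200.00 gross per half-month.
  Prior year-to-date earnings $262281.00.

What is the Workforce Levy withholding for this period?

Workforce Levy: cap $272400.00 − YTD $262281.00 = $10119.00 subject; 5.1% × $10119.00 = $516.07

$516.07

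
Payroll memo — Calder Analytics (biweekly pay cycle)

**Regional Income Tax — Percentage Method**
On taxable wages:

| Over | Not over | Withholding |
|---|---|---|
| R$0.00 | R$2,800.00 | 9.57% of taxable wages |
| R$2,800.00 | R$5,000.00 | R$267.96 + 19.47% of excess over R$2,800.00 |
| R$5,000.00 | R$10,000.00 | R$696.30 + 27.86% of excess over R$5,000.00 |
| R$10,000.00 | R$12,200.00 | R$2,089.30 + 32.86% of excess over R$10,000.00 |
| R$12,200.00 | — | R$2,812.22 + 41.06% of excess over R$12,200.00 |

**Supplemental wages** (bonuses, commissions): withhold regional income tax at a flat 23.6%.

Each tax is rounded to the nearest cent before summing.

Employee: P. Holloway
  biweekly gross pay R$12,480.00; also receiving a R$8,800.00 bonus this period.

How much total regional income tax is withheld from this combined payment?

Regional Income Tax: taxable = R$12,480.00
  R$2,812.22 + 41.06% × (R$12,480.00 − R$12,200.00) = R$2,812.22 + 41.06% × R$280.00 = R$2,927.19
Supplemental (23.6% flat on bonus): 23.6% × R$8,800.00 = R$2,076.80
Total regional income tax: R$2,927.19 + R$2,076.80 = R$5,003.99

R$5,003.99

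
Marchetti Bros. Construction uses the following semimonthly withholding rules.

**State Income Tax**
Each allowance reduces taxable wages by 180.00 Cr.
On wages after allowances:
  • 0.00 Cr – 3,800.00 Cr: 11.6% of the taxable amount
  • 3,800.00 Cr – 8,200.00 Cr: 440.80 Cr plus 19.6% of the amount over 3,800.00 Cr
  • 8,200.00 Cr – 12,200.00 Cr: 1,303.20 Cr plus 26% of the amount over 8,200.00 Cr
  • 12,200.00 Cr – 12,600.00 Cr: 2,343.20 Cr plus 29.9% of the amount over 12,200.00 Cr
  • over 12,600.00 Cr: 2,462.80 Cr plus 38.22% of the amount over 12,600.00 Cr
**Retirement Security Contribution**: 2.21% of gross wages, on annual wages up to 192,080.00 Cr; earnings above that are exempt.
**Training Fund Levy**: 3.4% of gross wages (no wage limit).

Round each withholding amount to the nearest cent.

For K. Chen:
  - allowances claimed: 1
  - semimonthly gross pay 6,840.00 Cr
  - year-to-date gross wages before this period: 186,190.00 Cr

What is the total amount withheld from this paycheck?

State Income Tax: taxable = 6,840.00 Cr − 1×180.00 Cr = 6,660.00 Cr
  440.80 Cr + 19.6% × (6,660.00 Cr − 3,800.00 Cr) = 440.80 Cr + 19.6% × 2,860.00 Cr = 1,001.36 Cr
Retirement Security Contribution: cap 192,080.00 Cr − YTD 186,190.00 Cr = 5,890.00 Cr subject; 2.21% × 5,890.00 Cr = 130.17 Cr
Training Fund Levy: 3.4% × 6,840.00 Cr = 232.56 Cr
Total: 1,001.36 Cr + 130.17 Cr + 232.56 Cr = 1,364.09 Cr

1,364.09 Cr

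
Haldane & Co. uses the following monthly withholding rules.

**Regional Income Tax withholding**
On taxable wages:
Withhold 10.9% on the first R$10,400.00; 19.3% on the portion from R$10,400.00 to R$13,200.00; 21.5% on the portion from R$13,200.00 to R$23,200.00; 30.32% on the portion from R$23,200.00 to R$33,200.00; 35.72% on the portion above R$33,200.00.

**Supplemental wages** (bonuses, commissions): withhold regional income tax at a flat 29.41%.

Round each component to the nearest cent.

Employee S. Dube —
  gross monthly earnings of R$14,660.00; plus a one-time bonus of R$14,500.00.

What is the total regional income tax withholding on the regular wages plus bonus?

Regional Income Tax: taxable = R$14,660.00
  R$1,674.00 + 21.5% × (R$14,660.00 − R$13,200.00) = R$1,674.00 + 21.5% × R$1,460.00 = R$1,987.90
Supplemental (29.41% flat on bonus): 29.41% × R$14,500.00 = R$4,264.45
Total regional income tax: R$1,987.90 + R$4,264.45 = R$6,252.35

R$6,252.35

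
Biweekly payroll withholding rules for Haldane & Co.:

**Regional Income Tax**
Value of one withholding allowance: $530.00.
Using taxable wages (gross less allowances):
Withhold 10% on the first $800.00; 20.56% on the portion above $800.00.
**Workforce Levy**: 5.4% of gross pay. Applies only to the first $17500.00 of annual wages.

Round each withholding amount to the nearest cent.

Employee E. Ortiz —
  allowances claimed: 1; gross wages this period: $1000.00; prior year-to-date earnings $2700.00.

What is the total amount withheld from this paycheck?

$101.00

Regional Income Tax: taxable = $1000.00 − 1×$530.00 = $470.00
  10% × $470.00 = $47.00
Workforce Levy: 5.4% × $1000.00 = $54.00
Total: $47.00 + $54.00 = $101.00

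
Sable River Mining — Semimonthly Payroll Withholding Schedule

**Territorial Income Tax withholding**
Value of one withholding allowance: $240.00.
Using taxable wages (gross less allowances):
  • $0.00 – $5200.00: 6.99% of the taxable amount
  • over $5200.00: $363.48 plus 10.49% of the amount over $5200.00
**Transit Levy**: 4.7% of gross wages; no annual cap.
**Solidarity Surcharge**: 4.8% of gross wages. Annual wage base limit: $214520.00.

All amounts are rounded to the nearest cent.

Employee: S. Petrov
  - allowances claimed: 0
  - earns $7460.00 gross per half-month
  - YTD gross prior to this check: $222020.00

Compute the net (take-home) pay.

$6508.83

Territorial Income Tax: taxable = $7460.00
  $363.48 + 10.49% × ($7460.00 − $5200.00) = $363.48 + 10.49% × $2260.00 = $600.55
Transit Levy: 4.7% × $7460.00 = $350.62
Solidarity Surcharge: YTD $222020.00 ≥ cap $214520.00 → $0.00
Total withheld: $600.55 + $350.62 + $0.00 = $951.17
Net pay: $7460.00 − $951.17 = $6508.83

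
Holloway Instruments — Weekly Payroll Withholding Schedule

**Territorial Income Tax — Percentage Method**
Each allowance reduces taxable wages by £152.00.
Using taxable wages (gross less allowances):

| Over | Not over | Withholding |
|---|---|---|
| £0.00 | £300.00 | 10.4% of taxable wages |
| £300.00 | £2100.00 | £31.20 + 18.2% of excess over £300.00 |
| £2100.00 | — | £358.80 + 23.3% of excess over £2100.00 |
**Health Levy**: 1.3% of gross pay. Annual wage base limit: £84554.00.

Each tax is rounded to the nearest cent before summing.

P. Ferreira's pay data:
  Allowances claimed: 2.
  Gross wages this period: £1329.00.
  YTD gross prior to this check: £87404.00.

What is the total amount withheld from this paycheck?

Territorial Income Tax: taxable = £1329.00 − 2×£152.00 = £1025.00
  £31.20 + 18.2% × (£1025.00 − £300.00) = £31.20 + 18.2% × £725.00 = £163.15
Health Levy: YTD £87404.00 ≥ cap £84554.00 → £0.00
Total: £163.15 + £0.00 = £163.15

£163.15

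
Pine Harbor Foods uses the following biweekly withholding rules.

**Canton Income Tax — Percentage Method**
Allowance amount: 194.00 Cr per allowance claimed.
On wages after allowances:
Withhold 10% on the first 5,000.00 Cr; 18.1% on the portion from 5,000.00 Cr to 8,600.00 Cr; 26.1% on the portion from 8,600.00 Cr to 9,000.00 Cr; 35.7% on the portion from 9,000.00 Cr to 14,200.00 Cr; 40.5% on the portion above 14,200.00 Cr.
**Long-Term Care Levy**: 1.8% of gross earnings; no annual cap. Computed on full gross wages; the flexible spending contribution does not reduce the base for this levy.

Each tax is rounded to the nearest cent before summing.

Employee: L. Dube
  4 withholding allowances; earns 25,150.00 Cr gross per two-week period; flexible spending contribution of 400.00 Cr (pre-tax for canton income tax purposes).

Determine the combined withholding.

7,523.57 Cr

Canton Income Tax: taxable = 25,150.00 Cr − 400.00 Cr − 4×194.00 Cr = 23,974.00 Cr
  3,112.40 Cr + 40.5% × (23,974.00 Cr − 14,200.00 Cr) = 3,112.40 Cr + 40.5% × 9,774.00 Cr = 7,070.87 Cr
Long-Term Care Levy: 1.8% × 25,150.00 Cr = 452.70 Cr
Total: 7,070.87 Cr + 452.70 Cr = 7,523.57 Cr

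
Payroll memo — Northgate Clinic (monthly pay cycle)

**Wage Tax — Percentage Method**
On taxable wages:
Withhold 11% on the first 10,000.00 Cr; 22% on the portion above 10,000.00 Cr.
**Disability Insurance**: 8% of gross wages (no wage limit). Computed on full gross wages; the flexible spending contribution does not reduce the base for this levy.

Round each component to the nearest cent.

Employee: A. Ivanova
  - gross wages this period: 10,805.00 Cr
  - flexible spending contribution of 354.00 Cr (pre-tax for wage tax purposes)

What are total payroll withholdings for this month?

2,063.62 Cr

Wage Tax: taxable = 10,805.00 Cr − 354.00 Cr = 10,451.00 Cr
  1,100.00 Cr + 22% × (10,451.00 Cr − 10,000.00 Cr) = 1,100.00 Cr + 22% × 451.00 Cr = 1,199.22 Cr
Disability Insurance: 8% × 10,805.00 Cr = 864.40 Cr
Total: 1,199.22 Cr + 864.40 Cr = 2,063.62 Cr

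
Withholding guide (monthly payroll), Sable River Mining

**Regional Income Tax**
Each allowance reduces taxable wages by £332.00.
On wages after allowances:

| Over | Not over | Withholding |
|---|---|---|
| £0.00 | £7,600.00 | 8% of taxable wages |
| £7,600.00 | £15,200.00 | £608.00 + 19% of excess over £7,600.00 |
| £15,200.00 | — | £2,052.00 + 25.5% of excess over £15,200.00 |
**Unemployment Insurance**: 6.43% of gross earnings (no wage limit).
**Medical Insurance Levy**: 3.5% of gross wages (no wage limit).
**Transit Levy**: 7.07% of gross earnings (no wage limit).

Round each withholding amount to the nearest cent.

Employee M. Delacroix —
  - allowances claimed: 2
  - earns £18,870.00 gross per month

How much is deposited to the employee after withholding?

£12,843.57

Regional Income Tax: taxable = £18,870.00 − 2×£332.00 = £18,206.00
  £2,052.00 + 25.5% × (£18,206.00 − £15,200.00) = £2,052.00 + 25.5% × £3,006.00 = £2,818.53
Unemployment Insurance: 6.43% × £18,870.00 = £1,213.34
Medical Insurance Levy: 3.5% × £18,870.00 = £660.45
Transit Levy: 7.07% × £18,870.00 = £1,334.11
Total withheld: £2,818.53 + £1,213.34 + £660.45 + £1,334.11 = £6,026.43
Net pay: £18,870.00 − £6,026.43 = £12,843.57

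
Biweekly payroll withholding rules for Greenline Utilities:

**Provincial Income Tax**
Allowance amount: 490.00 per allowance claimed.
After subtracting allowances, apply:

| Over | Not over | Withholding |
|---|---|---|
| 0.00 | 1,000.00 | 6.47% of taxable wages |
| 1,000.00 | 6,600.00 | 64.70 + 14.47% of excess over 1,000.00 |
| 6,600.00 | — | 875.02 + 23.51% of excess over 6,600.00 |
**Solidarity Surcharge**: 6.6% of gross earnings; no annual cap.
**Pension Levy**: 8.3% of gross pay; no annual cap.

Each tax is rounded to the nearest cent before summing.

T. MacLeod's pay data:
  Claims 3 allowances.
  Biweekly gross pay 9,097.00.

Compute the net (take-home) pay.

Provincial Income Tax: taxable = 9,097.00 − 3×490.00 = 7,627.00
  875.02 + 23.51% × (7,627.00 − 6,600.00) = 875.02 + 23.51% × 1,027.00 = 1,116.47
Solidarity Surcharge: 6.6% × 9,097.00 = 600.40
Pension Levy: 8.3% × 9,097.00 = 755.05
Total withheld: 1,116.47 + 600.40 + 755.05 = 2,471.92
Net pay: 9,097.00 − 2,471.92 = 6,625.08

6,625.08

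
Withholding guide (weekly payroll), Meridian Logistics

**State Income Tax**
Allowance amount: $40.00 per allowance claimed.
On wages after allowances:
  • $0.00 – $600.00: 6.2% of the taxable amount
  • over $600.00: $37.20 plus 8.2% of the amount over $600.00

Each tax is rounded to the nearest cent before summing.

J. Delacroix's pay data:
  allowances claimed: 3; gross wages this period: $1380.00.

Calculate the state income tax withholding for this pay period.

$91.32

State Income Tax: taxable = $1380.00 − 3×$40.00 = $1260.00
  $37.20 + 8.2% × ($1260.00 − $600.00) = $37.20 + 8.2% × $660.00 = $91.32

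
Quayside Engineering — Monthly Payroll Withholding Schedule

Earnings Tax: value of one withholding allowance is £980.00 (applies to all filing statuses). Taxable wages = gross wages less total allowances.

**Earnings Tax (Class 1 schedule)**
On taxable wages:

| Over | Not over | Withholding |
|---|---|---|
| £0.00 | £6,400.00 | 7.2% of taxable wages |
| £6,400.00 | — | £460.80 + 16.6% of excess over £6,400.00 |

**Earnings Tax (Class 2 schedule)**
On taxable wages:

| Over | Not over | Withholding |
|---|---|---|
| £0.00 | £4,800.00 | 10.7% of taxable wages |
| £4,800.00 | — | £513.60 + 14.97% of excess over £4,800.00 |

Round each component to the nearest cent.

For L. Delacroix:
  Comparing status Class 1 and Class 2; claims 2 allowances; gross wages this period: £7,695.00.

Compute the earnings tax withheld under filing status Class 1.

Earnings Tax (Class 1): taxable = £7,695.00 − 2×£980.00 = £5,735.00
  7.2% × £5,735.00 = £412.92

£412.92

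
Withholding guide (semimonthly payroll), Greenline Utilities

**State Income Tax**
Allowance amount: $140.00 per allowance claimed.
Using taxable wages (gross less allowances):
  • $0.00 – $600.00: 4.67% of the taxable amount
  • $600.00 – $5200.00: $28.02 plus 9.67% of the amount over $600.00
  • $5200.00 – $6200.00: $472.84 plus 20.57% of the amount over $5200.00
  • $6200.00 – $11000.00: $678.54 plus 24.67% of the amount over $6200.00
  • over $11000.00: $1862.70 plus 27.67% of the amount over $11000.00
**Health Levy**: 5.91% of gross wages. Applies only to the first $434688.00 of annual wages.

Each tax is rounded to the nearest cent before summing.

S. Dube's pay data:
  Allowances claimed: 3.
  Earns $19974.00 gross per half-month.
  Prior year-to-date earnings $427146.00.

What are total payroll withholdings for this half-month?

$4675.32

State Income Tax: taxable = $19974.00 − 3×$140.00 = $19554.00
  $1862.70 + 27.67% × ($19554.00 − $11000.00) = $1862.70 + 27.67% × $8554.00 = $4229.59
Health Levy: cap $434688.00 − YTD $427146.00 = $7542.00 subject; 5.91% × $7542.00 = $445.73
Total: $4229.59 + $445.73 = $4675.32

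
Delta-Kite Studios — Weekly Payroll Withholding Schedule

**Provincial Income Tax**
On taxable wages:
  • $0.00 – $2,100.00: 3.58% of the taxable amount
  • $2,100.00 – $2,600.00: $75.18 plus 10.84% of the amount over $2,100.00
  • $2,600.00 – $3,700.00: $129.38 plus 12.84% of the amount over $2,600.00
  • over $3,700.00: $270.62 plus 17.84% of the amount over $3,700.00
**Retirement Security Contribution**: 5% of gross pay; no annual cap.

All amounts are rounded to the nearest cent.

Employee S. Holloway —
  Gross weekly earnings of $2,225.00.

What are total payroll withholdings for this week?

$199.98

Provincial Income Tax: taxable = $2,225.00
  $75.18 + 10.84% × ($2,225.00 − $2,100.00) = $75.18 + 10.84% × $125.00 = $88.73
Retirement Security Contribution: 5% × $2,225.00 = $111.25
Total: $88.73 + $111.25 = $199.98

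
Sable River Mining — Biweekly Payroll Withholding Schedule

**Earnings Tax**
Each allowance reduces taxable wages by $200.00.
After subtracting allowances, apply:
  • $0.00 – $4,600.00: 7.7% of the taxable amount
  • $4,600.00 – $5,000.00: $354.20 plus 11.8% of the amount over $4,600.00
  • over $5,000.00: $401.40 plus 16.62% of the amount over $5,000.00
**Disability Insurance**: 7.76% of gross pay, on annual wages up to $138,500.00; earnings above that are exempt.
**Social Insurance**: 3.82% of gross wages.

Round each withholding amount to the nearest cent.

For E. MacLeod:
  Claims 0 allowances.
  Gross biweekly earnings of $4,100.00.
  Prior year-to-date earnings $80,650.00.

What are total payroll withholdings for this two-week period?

$790.48

Earnings Tax: taxable = $4,100.00
  7.7% × $4,100.00 = $315.70
Disability Insurance: 7.76% × $4,100.00 = $318.16
Social Insurance: 3.82% × $4,100.00 = $156.62
Total: $315.70 + $318.16 + $156.62 = $790.48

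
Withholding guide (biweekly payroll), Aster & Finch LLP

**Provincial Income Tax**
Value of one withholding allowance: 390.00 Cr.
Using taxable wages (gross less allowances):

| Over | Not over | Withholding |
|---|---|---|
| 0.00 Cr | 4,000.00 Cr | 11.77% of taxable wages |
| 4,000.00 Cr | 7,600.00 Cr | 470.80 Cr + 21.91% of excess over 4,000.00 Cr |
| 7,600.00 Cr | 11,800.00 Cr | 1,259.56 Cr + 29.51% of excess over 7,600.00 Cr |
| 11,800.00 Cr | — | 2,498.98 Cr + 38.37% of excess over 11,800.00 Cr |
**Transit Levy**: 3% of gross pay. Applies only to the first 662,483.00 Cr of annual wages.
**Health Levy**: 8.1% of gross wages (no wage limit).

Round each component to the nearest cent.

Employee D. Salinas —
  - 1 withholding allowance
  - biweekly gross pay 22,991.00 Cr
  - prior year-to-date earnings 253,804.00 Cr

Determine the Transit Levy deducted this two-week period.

Transit Levy: 3% × 22,991.00 Cr = 689.73 Cr

689.73 Cr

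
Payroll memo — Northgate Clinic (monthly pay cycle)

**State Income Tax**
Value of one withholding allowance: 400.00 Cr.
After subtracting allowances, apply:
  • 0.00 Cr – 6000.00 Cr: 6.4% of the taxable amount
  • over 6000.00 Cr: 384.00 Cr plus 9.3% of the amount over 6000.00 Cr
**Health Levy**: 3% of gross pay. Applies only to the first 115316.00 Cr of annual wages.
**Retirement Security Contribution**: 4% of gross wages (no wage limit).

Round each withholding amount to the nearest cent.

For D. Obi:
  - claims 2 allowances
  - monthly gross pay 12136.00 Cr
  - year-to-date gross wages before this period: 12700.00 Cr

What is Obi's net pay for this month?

State Income Tax: taxable = 12136.00 Cr − 2×400.00 Cr = 11336.00 Cr
  384.00 Cr + 9.3% × (11336.00 Cr − 6000.00 Cr) = 384.00 Cr + 9.3% × 5336.00 Cr = 880.25 Cr
Health Levy: 3% × 12136.00 Cr = 364.08 Cr
Retirement Security Contribution: 4% × 12136.00 Cr = 485.44 Cr
Total withheld: 880.25 Cr + 364.08 Cr + 485.44 Cr = 1729.77 Cr
Net pay: 12136.00 Cr − 1729.77 Cr = 10406.23 Cr

10406.23 Cr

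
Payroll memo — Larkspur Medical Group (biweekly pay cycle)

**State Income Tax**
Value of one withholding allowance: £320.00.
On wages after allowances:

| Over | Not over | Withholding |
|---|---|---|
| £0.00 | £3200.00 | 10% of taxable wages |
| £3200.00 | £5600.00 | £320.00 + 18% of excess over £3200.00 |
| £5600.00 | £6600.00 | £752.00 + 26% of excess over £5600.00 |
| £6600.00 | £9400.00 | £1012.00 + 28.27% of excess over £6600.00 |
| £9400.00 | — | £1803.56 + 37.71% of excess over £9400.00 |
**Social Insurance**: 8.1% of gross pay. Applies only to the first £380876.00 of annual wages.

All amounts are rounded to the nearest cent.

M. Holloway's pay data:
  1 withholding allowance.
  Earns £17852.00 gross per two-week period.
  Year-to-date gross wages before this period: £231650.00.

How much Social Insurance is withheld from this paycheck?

Social Insurance: 8.1% × £17852.00 = £1446.01

£1446.01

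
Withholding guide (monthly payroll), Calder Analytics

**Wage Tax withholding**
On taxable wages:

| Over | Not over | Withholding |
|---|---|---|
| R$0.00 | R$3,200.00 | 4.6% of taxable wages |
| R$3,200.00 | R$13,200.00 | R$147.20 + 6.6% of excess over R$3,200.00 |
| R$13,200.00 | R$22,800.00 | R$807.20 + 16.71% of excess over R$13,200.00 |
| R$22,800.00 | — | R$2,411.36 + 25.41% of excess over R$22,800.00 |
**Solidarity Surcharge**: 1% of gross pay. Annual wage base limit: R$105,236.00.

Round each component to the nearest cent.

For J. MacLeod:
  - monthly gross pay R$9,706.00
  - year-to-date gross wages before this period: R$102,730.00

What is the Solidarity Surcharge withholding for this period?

R$25.06

Solidarity Surcharge: cap R$105,236.00 − YTD R$102,730.00 = R$2,506.00 subject; 1% × R$2,506.00 = R$25.06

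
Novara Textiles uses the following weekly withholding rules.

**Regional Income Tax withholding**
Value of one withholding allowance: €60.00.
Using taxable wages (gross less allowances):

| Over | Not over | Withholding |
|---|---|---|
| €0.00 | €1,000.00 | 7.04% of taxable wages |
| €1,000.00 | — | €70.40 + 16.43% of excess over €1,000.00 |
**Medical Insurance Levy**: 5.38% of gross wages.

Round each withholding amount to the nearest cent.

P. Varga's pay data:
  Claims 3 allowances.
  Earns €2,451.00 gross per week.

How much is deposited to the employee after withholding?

€2,039.91

Regional Income Tax: taxable = €2,451.00 − 3×€60.00 = €2,271.00
  €70.40 + 16.43% × (€2,271.00 − €1,000.00) = €70.40 + 16.43% × €1,271.00 = €279.23
Medical Insurance Levy: 5.38% × €2,451.00 = €131.86
Total withheld: €279.23 + €131.86 = €411.09
Net pay: €2,451.00 − €411.09 = €2,039.91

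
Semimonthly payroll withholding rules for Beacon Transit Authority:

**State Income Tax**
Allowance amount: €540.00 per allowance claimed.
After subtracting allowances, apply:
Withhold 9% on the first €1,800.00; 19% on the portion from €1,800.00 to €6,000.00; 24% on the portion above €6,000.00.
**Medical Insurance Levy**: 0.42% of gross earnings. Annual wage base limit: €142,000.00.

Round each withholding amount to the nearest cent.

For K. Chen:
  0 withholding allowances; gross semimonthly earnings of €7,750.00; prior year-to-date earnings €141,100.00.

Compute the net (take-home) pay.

€6,366.22

State Income Tax: taxable = €7,750.00
  €960.00 + 24% × (€7,750.00 − €6,000.00) = €960.00 + 24% × €1,750.00 = €1,380.00
Medical Insurance Levy: cap €142,000.00 − YTD €141,100.00 = €900.00 subject; 0.42% × €900.00 = €3.78
Total withheld: €1,380.00 + €3.78 = €1,383.78
Net pay: €7,750.00 − €1,383.78 = €6,366.22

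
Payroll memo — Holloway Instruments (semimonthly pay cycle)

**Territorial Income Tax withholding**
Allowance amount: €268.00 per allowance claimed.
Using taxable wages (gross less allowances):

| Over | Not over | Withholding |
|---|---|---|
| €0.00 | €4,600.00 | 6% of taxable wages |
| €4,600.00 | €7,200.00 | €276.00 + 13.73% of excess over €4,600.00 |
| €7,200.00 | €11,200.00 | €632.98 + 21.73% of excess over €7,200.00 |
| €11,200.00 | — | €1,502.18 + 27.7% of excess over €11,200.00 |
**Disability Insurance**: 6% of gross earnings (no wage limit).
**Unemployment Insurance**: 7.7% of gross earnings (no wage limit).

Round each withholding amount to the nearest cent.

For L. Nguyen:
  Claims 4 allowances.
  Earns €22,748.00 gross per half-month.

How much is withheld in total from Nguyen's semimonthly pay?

€7,520.51

Territorial Income Tax: taxable = €22,748.00 − 4×€268.00 = €21,676.00
  €1,502.18 + 27.7% × (€21,676.00 − €11,200.00) = €1,502.18 + 27.7% × €10,476.00 = €4,404.03
Disability Insurance: 6% × €22,748.00 = €1,364.88
Unemployment Insurance: 7.7% × €22,748.00 = €1,751.60
Total: €4,404.03 + €1,364.88 + €1,751.60 = €7,520.51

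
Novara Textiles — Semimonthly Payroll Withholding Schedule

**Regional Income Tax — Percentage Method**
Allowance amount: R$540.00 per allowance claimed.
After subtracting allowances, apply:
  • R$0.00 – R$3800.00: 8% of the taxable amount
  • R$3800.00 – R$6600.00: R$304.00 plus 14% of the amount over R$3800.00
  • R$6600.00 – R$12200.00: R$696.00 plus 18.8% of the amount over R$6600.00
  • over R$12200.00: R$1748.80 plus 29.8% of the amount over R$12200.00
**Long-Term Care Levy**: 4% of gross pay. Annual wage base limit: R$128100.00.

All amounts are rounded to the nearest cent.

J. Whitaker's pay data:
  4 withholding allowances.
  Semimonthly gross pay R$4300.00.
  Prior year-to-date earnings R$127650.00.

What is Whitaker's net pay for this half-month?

Regional Income Tax: taxable = R$4300.00 − 4×R$540.00 = R$2140.00
  8% × R$2140.00 = R$171.20
Long-Term Care Levy: cap R$128100.00 − YTD R$127650.00 = R$450.00 subject; 4% × R$450.00 = R$18.00
Total withheld: R$171.20 + R$18.00 = R$189.20
Net pay: R$4300.00 − R$189.20 = R$4110.80

R$4110.80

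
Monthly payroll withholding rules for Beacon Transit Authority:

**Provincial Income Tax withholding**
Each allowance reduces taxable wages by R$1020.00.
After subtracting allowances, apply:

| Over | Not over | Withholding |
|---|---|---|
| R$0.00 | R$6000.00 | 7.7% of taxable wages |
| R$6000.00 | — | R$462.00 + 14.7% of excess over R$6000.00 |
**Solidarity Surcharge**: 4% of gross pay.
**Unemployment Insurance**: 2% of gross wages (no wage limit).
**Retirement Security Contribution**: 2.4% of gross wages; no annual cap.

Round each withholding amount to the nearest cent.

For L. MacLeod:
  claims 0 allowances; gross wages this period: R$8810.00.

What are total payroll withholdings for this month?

R$1615.11

Provincial Income Tax: taxable = R$8810.00
  R$462.00 + 14.7% × (R$8810.00 − R$6000.00) = R$462.00 + 14.7% × R$2810.00 = R$875.07
Solidarity Surcharge: 4% × R$8810.00 = R$352.40
Unemployment Insurance: 2% × R$8810.00 = R$176.20
Retirement Security Contribution: 2.4% × R$8810.00 = R$211.44
Total: R$875.07 + R$352.40 + R$176.20 + R$211.44 = R$1615.11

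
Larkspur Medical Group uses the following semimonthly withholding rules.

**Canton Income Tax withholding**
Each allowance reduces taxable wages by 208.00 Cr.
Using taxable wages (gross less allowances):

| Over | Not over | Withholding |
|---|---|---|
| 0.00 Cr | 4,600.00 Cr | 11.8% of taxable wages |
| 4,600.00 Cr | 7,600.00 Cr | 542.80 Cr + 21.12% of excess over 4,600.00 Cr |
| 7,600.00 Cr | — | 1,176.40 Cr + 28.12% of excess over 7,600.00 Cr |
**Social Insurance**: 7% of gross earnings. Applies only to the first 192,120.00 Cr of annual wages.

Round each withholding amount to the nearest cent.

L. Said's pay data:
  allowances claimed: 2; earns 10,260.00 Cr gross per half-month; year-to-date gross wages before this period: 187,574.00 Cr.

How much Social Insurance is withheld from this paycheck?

Social Insurance: cap 192,120.00 Cr − YTD 187,574.00 Cr = 4,546.00 Cr subject; 7% × 4,546.00 Cr = 318.22 Cr

318.22 Cr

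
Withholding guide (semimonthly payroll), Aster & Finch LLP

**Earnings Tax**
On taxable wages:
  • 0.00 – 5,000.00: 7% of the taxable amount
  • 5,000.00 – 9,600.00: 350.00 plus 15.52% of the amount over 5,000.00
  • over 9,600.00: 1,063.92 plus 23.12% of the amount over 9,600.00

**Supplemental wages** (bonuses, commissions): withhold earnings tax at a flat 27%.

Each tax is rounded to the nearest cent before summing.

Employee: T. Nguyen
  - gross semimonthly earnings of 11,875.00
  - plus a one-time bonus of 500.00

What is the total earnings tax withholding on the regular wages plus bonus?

Earnings Tax: taxable = 11,875.00
  1,063.92 + 23.12% × (11,875.00 − 9,600.00) = 1,063.92 + 23.12% × 2,275.00 = 1,589.90
Supplemental (27% flat on bonus): 27% × 500.00 = 135.00
Total earnings tax: 1,589.90 + 135.00 = 1,724.90

1,724.90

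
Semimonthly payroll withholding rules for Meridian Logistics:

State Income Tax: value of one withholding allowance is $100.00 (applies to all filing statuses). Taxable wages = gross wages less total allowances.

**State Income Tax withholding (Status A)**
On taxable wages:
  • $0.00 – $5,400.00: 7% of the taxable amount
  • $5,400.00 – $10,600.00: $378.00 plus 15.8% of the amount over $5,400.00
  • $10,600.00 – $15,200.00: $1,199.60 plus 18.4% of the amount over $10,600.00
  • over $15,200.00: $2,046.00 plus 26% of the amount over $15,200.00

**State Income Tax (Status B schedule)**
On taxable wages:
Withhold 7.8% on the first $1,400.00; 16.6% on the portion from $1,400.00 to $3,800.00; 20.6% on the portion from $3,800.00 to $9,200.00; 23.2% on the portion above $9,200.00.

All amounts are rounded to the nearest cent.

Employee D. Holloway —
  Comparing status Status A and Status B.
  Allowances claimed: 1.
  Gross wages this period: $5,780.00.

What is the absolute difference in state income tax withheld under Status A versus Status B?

$472.64

State Income Tax (Status A): taxable = $5,780.00 − 1×$100.00 = $5,680.00
  $378.00 + 15.8% × ($5,680.00 − $5,400.00) = $378.00 + 15.8% × $280.00 = $422.24
State Income Tax (Status B): taxable = $5,780.00 − 1×$100.00 = $5,680.00
  $507.60 + 20.6% × ($5,680.00 − $3,800.00) = $507.60 + 20.6% × $1,880.00 = $894.88
Difference: |$422.24 − $894.88| = $472.64 (higher under Status B)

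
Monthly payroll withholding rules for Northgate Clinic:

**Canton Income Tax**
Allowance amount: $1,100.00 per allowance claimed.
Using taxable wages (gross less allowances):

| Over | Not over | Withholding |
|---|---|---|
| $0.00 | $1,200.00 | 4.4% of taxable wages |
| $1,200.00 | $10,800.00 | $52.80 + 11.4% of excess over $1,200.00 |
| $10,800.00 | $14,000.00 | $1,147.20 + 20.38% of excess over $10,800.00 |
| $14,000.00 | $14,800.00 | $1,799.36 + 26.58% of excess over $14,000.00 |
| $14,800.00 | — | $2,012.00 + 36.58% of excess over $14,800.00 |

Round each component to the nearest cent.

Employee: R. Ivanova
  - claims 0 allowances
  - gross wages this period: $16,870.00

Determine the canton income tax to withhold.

Canton Income Tax: taxable = $16,870.00
  $2,012.00 + 36.58% × ($16,870.00 − $14,800.00) = $2,012.00 + 36.58% × $2,070.00 = $2,769.21

$2,769.21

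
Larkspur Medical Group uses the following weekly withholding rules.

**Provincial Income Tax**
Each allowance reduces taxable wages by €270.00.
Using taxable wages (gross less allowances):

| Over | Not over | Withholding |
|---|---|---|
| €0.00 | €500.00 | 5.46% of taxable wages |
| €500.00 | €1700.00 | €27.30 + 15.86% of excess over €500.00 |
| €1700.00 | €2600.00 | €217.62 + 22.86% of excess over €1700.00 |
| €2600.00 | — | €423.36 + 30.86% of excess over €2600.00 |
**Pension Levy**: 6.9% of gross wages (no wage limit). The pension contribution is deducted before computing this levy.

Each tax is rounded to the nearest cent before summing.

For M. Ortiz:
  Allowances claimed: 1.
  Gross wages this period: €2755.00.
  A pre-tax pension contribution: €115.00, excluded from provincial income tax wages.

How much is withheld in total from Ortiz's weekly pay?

€552.94

Provincial Income Tax: taxable = €2755.00 − €115.00 − 1×€270.00 = €2370.00
  €217.62 + 22.86% × (€2370.00 − €1700.00) = €217.62 + 22.86% × €670.00 = €370.78
Pension Levy: 6.9% × €2640.00 = €182.16
Total: €370.78 + €182.16 = €552.94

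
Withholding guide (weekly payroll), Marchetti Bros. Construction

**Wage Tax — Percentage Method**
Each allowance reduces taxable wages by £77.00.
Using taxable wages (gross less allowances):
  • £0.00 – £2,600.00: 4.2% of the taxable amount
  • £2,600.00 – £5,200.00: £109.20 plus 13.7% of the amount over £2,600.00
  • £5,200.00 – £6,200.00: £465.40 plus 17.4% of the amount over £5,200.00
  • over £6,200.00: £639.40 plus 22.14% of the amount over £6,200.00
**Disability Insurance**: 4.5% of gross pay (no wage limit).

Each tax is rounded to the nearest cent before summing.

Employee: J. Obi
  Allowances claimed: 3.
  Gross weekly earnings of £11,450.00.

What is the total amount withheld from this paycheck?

Wage Tax: taxable = £11,450.00 − 3×£77.00 = £11,219.00
  £639.40 + 22.14% × (£11,219.00 − £6,200.00) = £639.40 + 22.14% × £5,019.00 = £1,750.61
Disability Insurance: 4.5% × £11,450.00 = £515.25
Total: £1,750.61 + £515.25 = £2,265.86

£2,265.86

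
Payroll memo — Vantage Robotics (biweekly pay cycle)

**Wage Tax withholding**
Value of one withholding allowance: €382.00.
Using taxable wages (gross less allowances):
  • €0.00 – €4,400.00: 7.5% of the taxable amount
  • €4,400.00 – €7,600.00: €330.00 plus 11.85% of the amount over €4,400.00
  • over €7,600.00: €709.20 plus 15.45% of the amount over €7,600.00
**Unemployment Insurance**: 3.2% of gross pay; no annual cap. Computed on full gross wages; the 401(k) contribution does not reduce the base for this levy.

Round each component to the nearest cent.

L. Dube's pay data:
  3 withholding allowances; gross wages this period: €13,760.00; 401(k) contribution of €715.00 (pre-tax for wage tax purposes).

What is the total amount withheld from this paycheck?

€1,813.72

Wage Tax: taxable = €13,760.00 − €715.00 − 3×€382.00 = €11,899.00
  €709.20 + 15.45% × (€11,899.00 − €7,600.00) = €709.20 + 15.45% × €4,299.00 = €1,373.40
Unemployment Insurance: 3.2% × €13,760.00 = €440.32
Total: €1,373.40 + €440.32 = €1,813.72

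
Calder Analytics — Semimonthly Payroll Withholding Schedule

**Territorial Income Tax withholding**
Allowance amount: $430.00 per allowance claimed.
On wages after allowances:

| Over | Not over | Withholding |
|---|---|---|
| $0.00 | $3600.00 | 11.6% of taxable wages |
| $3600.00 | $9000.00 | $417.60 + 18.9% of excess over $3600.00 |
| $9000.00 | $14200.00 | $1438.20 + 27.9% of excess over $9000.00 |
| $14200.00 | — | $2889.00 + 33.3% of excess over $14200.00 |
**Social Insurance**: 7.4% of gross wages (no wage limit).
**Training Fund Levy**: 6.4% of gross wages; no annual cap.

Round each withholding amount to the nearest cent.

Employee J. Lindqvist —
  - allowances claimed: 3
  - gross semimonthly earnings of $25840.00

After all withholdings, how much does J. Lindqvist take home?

Territorial Income Tax: taxable = $25840.00 − 3×$430.00 = $24550.00
  $2889.00 + 33.3% × ($24550.00 − $14200.00) = $2889.00 + 33.3% × $10350.00 = $6335.55
Social Insurance: 7.4% × $25840.00 = $1912.16
Training Fund Levy: 6.4% × $25840.00 = $1653.76
Total withheld: $6335.55 + $1912.16 + $1653.76 = $9901.47
Net pay: $25840.00 − $9901.47 = $15938.53

$15938.53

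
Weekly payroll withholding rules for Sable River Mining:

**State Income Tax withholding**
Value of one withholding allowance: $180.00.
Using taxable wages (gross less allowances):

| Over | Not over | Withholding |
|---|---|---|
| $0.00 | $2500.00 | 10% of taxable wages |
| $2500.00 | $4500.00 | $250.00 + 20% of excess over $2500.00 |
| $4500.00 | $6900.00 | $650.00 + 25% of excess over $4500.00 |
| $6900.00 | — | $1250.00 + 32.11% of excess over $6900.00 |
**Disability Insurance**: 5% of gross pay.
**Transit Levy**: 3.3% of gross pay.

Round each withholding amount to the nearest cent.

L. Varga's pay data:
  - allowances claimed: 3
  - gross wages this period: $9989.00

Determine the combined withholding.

State Income Tax: taxable = $9989.00 − 3×$180.00 = $9449.00
  $1250.00 + 32.11% × ($9449.00 − $6900.00) = $1250.00 + 32.11% × $2549.00 = $2068.48
Disability Insurance: 5% × $9989.00 = $499.45
Transit Levy: 3.3% × $9989.00 = $329.64
Total: $2068.48 + $499.45 + $329.64 = $2897.57

$2897.57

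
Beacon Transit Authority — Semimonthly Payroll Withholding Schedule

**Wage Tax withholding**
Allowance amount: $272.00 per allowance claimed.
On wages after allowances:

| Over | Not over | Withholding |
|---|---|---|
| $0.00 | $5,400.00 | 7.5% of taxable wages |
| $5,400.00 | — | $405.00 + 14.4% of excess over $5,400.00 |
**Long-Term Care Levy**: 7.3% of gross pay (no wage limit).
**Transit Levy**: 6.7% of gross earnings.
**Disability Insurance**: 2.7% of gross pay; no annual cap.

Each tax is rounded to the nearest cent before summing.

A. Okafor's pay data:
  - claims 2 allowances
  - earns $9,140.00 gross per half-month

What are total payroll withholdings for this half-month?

Wage Tax: taxable = $9,140.00 − 2×$272.00 = $8,596.00
  $405.00 + 14.4% × ($8,596.00 − $5,400.00) = $405.00 + 14.4% × $3,196.00 = $865.22
Long-Term Care Levy: 7.3% × $9,140.00 = $667.22
Transit Levy: 6.7% × $9,140.00 = $612.38
Disability Insurance: 2.7% × $9,140.00 = $246.78
Total: $865.22 + $667.22 + $612.38 + $246.78 = $2,391.60

$2,391.60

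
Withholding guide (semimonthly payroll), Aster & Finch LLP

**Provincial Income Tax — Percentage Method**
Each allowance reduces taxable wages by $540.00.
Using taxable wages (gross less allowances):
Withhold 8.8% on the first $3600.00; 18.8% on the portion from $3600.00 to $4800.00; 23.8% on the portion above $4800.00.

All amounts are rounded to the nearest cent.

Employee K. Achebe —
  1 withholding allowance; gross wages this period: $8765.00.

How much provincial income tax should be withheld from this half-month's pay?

Provincial Income Tax: taxable = $8765.00 − 1×$540.00 = $8225.00
  $542.40 + 23.8% × ($8225.00 − $4800.00) = $542.40 + 23.8% × $3425.00 = $1357.55

$1357.55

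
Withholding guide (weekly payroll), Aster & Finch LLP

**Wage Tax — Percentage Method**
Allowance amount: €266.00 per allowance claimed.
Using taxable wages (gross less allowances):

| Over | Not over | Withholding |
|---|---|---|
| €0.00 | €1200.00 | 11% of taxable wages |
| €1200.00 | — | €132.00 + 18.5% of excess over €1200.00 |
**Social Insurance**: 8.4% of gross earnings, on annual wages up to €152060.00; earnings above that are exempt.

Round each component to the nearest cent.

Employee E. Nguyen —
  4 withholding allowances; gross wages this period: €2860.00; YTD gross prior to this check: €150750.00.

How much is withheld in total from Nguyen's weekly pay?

Wage Tax: taxable = €2860.00 − 4×€266.00 = €1796.00
  €132.00 + 18.5% × (€1796.00 − €1200.00) = €132.00 + 18.5% × €596.00 = €242.26
Social Insurance: cap €152060.00 − YTD €150750.00 = €1310.00 subject; 8.4% × €1310.00 = €110.04
Total: €242.26 + €110.04 = €352.30

€352.30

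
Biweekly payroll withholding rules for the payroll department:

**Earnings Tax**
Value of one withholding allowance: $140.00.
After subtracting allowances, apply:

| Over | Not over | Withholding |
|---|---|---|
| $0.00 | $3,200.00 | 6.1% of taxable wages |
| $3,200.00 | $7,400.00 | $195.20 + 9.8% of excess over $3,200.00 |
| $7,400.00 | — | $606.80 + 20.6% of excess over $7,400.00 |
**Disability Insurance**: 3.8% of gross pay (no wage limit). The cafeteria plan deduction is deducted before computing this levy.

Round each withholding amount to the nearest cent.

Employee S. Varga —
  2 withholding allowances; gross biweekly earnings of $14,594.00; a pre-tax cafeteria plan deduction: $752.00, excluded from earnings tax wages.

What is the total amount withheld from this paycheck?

Earnings Tax: taxable = $14,594.00 − $752.00 − 2×$140.00 = $13,562.00
  $606.80 + 20.6% × ($13,562.00 − $7,400.00) = $606.80 + 20.6% × $6,162.00 = $1,876.17
Disability Insurance: 3.8% × $13,842.00 = $526.00
Total: $1,876.17 + $526.00 = $2,402.17

$2,402.17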